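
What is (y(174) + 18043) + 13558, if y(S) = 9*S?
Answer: 33167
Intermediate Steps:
(y(174) + 18043) + 13558 = (9*174 + 18043) + 13558 = (1566 + 18043) + 13558 = 19609 + 13558 = 33167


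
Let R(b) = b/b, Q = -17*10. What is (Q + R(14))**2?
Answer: 28561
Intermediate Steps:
Q = -170
R(b) = 1
(Q + R(14))**2 = (-170 + 1)**2 = (-169)**2 = 28561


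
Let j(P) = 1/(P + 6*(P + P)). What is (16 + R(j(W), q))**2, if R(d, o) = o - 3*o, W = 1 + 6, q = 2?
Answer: 144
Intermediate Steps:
W = 7
j(P) = 1/(13*P) (j(P) = 1/(P + 6*(2*P)) = 1/(P + 12*P) = 1/(13*P))
R(d, o) = -2*o
(16 + R(j(W), q))**2 = (16 - 2*2)**2 = (16 - 4)**2 = 12**2 = 144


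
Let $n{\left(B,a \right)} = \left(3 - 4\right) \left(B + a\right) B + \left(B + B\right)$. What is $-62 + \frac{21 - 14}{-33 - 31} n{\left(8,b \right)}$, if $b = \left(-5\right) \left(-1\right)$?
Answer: $- \frac{419}{8} \approx -52.375$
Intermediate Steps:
$b = 5$
$n{\left(B,a \right)} = 2 B + B \left(- B - a\right)$ ($n{\left(B,a \right)} = - (B + a) B + 2 B = \left(- B - a\right) B + 2 B = B \left(- B - a\right) + 2 B = 2 B + B \left(- B - a\right)$)
$-62 + \frac{21 - 14}{-33 - 31} n{\left(8,b \right)} = -62 + \frac{21 - 14}{-33 - 31} \cdot 8 \left(2 - 8 - 5\right) = -62 + \frac{7}{-64} \cdot 8 \left(2 - 8 - 5\right) = -62 + 7 \left(- \frac{1}{64}\right) 8 \left(-11\right) = -62 - - \frac{77}{8} = -62 + \frac{77}{8} = - \frac{419}{8}$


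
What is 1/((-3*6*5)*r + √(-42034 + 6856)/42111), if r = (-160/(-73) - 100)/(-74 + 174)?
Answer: 138644753584743/12204536833100893 - 74803173*I*√35178/24409073666201786 ≈ 0.01136 - 5.7478e-7*I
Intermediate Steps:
r = -357/365 (r = (-160*(-1/73) - 100)/100 = (160/73 - 100)*(1/100) = -7140/73*1/100 = -357/365 ≈ -0.97808)
1/((-3*6*5)*r + √(-42034 + 6856)/42111) = 1/((-3*6*5)*(-357/365) + √(-42034 + 6856)/42111) = 1/(-18*5*(-357/365) + √(-35178)*(1/42111)) = 1/(-90*(-357/365) + (I*√35178)*(1/42111)) = 1/(6426/73 + I*√35178/42111)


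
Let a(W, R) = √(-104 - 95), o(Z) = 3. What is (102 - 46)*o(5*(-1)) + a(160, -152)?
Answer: 168 + I*√199 ≈ 168.0 + 14.107*I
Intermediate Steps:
a(W, R) = I*√199 (a(W, R) = √(-199) = I*√199)
(102 - 46)*o(5*(-1)) + a(160, -152) = (102 - 46)*3 + I*√199 = 56*3 + I*√199 = 168 + I*√199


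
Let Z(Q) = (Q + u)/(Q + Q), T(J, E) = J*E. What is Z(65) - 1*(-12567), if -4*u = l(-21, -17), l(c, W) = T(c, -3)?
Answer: 6535037/520 ≈ 12567.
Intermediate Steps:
T(J, E) = E*J
l(c, W) = -3*c
u = -63/4 (u = -(-3)*(-21)/4 = -1/4*63 = -63/4 ≈ -15.750)
Z(Q) = (-63/4 + Q)/(2*Q) (Z(Q) = (Q - 63/4)/(Q + Q) = (-63/4 + Q)/((2*Q)) = (-63/4 + Q)*(1/(2*Q)) = (-63/4 + Q)/(2*Q))
Z(65) - 1*(-12567) = (1/8)*(-63 + 4*65)/65 - 1*(-12567) = (1/8)*(1/65)*(-63 + 260) + 12567 = (1/8)*(1/65)*197 + 12567 = 197/520 + 12567 = 6535037/520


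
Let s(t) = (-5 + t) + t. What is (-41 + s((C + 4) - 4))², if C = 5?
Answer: 1296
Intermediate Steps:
s(t) = -5 + 2*t
(-41 + s((C + 4) - 4))² = (-41 + (-5 + 2*((5 + 4) - 4)))² = (-41 + (-5 + 2*(9 - 4)))² = (-41 + (-5 + 2*5))² = (-41 + (-5 + 10))² = (-41 + 5)² = (-36)² = 1296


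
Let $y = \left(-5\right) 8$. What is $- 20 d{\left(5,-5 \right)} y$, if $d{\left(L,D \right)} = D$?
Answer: $-4000$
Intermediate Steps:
$y = -40$
$- 20 d{\left(5,-5 \right)} y = \left(-20\right) \left(-5\right) \left(-40\right) = 100 \left(-40\right) = -4000$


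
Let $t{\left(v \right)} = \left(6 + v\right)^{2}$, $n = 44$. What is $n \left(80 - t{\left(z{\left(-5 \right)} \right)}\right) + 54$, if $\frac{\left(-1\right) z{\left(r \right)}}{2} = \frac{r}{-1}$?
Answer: $2870$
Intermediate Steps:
$z{\left(r \right)} = 2 r$ ($z{\left(r \right)} = - 2 \frac{r}{-1} = - 2 r \left(-1\right) = - 2 \left(- r\right) = 2 r$)
$n \left(80 - t{\left(z{\left(-5 \right)} \right)}\right) + 54 = 44 \left(80 - \left(6 + 2 \left(-5\right)\right)^{2}\right) + 54 = 44 \left(80 - \left(6 - 10\right)^{2}\right) + 54 = 44 \left(80 - \left(-4\right)^{2}\right) + 54 = 44 \left(80 - 16\right) + 54 = 44 \cdot 64 + 54 = 2816 + 54 = 2870$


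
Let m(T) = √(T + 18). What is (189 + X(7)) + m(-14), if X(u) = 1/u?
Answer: 1338/7 ≈ 191.14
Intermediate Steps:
m(T) = √(18 + T)
(189 + X(7)) + m(-14) = (189 + 1/7) + √(18 - 14) = (189 + ⅐) + √4 = 1324/7 + 2 = 1338/7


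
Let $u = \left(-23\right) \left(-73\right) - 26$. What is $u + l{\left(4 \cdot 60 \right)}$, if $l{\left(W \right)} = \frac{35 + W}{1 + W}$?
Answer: $\frac{398648}{241} \approx 1654.1$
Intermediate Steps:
$u = 1653$ ($u = 1679 - 26 = 1653$)
$l{\left(W \right)} = \frac{35 + W}{1 + W}$
$u + l{\left(4 \cdot 60 \right)} = 1653 + \frac{35 + 4 \cdot 60}{1 + 4 \cdot 60} = 1653 + \frac{35 + 240}{1 + 240} = 1653 + \frac{1}{241} \cdot 275 = 1653 + \frac{275}{241} = \frac{398648}{241}$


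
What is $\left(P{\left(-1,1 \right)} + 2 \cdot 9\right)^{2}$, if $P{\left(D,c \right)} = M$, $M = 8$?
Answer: $676$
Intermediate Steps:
$P{\left(D,c \right)} = 8$
$\left(P{\left(-1,1 \right)} + 2 \cdot 9\right)^{2} = \left(8 + 2 \cdot 9\right)^{2} = \left(8 + 18\right)^{2} = 26^{2} = 676$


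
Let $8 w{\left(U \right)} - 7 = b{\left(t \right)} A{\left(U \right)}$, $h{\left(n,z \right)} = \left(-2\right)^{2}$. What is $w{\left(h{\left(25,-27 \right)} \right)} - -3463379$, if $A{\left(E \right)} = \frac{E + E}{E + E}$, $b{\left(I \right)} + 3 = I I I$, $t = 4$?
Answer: $\frac{6926775}{2} \approx 3.4634 \cdot 10^{6}$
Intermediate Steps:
$h{\left(n,z \right)} = 4$
$b{\left(I \right)} = -3 + I^{3}$ ($b{\left(I \right)} = -3 + I I I = -3 + I^{2} I = -3 + I^{3}$)
$A{\left(E \right)} = 1$ ($A{\left(E \right)} = \frac{2 E}{2 E} = 2 E \frac{1}{2 E} = 1$)
$w{\left(U \right)} = \frac{17}{2}$ ($w{\left(U \right)} = \frac{7}{8} + \frac{\left(-3 + 4^{3}\right) 1}{8} = \frac{7}{8} + \frac{\left(-3 + 64\right) 1}{8} = \frac{7}{8} + \frac{61 \cdot 1}{8} = \frac{7}{8} + \frac{1}{8} \cdot 61 = \frac{7}{8} + \frac{61}{8} = \frac{17}{2}$)
$w{\left(h{\left(25,-27 \right)} \right)} - -3463379 = \frac{17}{2} - -3463379 = \frac{17}{2} + 3463379 = \frac{6926775}{2}$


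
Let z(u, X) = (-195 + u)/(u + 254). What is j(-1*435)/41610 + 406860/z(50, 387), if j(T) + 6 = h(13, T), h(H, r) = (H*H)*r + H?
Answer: -514656181706/603345 ≈ -8.5301e+5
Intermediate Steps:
h(H, r) = H + r*H**2 (h(H, r) = H**2*r + H = r*H**2 + H = H + r*H**2)
j(T) = 7 + 169*T (j(T) = -6 + 13*(1 + 13*T) = -6 + (13 + 169*T) = 7 + 169*T)
z(u, X) = (-195 + u)/(254 + u)
j(-1*435)/41610 + 406860/z(50, 387) = (7 + 169*(-1*435))/41610 + 406860/(((-195 + 50)/(254 + 50))) = (7 + 169*(-435))*(1/41610) + 406860/((-145/304)) = (7 - 73515)*(1/41610) + 406860/(((1/304)*(-145))) = -73508*1/41610 + 406860/(-145/304) = -36754/20805 + 406860*(-304/145) = -36754/20805 - 24737088/29 = -514656181706/603345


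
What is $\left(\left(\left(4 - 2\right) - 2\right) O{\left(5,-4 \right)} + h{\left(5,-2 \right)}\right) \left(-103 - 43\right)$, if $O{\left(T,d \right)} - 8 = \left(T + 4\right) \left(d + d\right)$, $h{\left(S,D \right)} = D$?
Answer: $292$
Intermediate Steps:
$O{\left(T,d \right)} = 8 + 2 d \left(4 + T\right)$ ($O{\left(T,d \right)} = 8 + \left(T + 4\right) \left(d + d\right) = 8 + \left(4 + T\right) 2 d = 8 + 2 d \left(4 + T\right)$)
$\left(\left(\left(4 - 2\right) - 2\right) O{\left(5,-4 \right)} + h{\left(5,-2 \right)}\right) \left(-103 - 43\right) = \left(\left(\left(4 - 2\right) - 2\right) \left(8 + 8 \left(-4\right) + 2 \cdot 5 \left(-4\right)\right) - 2\right) \left(-103 - 43\right) = \left(\left(2 - 2\right) \left(8 - 32 - 40\right) - 2\right) \left(-146\right) = \left(0 \left(-64\right) - 2\right) \left(-146\right) = \left(0 - 2\right) \left(-146\right) = \left(-2\right) \left(-146\right) = 292$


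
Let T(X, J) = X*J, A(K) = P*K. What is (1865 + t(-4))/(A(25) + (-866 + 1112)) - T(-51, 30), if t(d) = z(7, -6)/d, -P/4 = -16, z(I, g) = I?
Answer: 11304973/7384 ≈ 1531.0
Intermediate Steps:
P = 64 (P = -4*(-16) = 64)
t(d) = 7/d
A(K) = 64*K
T(X, J) = J*X
(1865 + t(-4))/(A(25) + (-866 + 1112)) - T(-51, 30) = (1865 + 7/(-4))/(64*25 + (-866 + 1112)) - 30*(-51) = (1865 + 7*(-¼))/(1600 + 246) - 1*(-1530) = (1865 - 7/4)/1846 + 1530 = (7453/4)*(1/1846) + 1530 = 7453/7384 + 1530 = 11304973/7384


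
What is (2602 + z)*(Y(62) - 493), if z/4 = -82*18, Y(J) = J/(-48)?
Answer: 19585813/12 ≈ 1.6322e+6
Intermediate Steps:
Y(J) = -J/48 (Y(J) = J*(-1/48) = -J/48)
z = -5904 (z = 4*(-82*18) = 4*(-1476) = -5904)
(2602 + z)*(Y(62) - 493) = (2602 - 5904)*(-1/48*62 - 493) = -3302*(-31/24 - 493) = -3302*(-11863/24) = 19585813/12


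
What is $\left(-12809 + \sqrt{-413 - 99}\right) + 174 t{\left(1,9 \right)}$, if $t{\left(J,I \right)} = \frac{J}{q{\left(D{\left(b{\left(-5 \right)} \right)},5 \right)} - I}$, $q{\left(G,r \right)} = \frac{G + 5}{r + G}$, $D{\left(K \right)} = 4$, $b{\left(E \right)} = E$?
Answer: $- \frac{51323}{4} + 16 i \sqrt{2} \approx -12831.0 + 22.627 i$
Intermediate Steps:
$q{\left(G,r \right)} = \frac{5 + G}{G + r}$
$t{\left(J,I \right)} = \frac{J}{1 - I}$ ($t{\left(J,I \right)} = \frac{J}{\frac{5 + 4}{4 + 5} - I} = \frac{J}{\frac{1}{9} \cdot 9 - I} = \frac{J}{1 - I}$)
$\left(-12809 + \sqrt{-413 - 99}\right) + 174 t{\left(1,9 \right)} = \left(-12809 + \sqrt{-413 - 99}\right) + 174 \left(\left(-1\right) 1 \frac{1}{-1 + 9}\right) = \left(-12809 + \sqrt{-512}\right) + 174 \left(\left(-1\right) 1 \cdot \frac{1}{8}\right) = \left(-12809 + 16 i \sqrt{2}\right) + 174 \left(\left(-1\right) 1 \cdot \frac{1}{8}\right) = \left(-12809 + 16 i \sqrt{2}\right) + 174 \left(- \frac{1}{8}\right) = \left(-12809 + 16 i \sqrt{2}\right) - \frac{87}{4} = - \frac{51323}{4} + 16 i \sqrt{2}$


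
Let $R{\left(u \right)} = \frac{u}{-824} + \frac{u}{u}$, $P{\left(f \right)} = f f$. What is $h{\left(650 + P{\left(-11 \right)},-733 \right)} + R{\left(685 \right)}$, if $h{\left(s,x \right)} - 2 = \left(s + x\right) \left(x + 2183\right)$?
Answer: $\frac{45404187}{824} \approx 55102.0$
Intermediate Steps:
$P{\left(f \right)} = f^{2}$
$h{\left(s,x \right)} = 2 + \left(2183 + x\right) \left(s + x\right)$ ($h{\left(s,x \right)} = 2 + \left(s + x\right) \left(x + 2183\right) = 2 + \left(s + x\right) \left(2183 + x\right) = 2 + \left(2183 + x\right) \left(s + x\right)$)
$R{\left(u \right)} = 1 - \frac{u}{824}$ ($R{\left(u \right)} = u \left(- \frac{1}{824}\right) + 1 = - \frac{u}{824} + 1 = 1 - \frac{u}{824}$)
$h{\left(650 + P{\left(-11 \right)},-733 \right)} + R{\left(685 \right)} = \left(2 + \left(-733\right)^{2} + 2183 \left(650 + \left(-11\right)^{2}\right) + 2183 \left(-733\right) + \left(650 + \left(-11\right)^{2}\right) \left(-733\right)\right) + \left(1 - \frac{685}{824}\right) = \left(2 + 537289 + 2183 \left(650 + 121\right) - 1600139 + \left(650 + 121\right) \left(-733\right)\right) + \left(1 - \frac{685}{824}\right) = \left(2 + 537289 + 2183 \cdot 771 - 1600139 + 771 \left(-733\right)\right) + \frac{139}{824} = \left(2 + 537289 + 1683093 - 1600139 - 565143\right) + \frac{139}{824} = 55102 + \frac{139}{824} = \frac{45404187}{824}$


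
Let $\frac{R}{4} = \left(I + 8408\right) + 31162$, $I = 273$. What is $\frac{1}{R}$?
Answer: $\frac{1}{159372} \approx 6.2746 \cdot 10^{-6}$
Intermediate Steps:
$R = 159372$ ($R = 4 \left(\left(273 + 8408\right) + 31162\right) = 4 \left(8681 + 31162\right) = 4 \cdot 39843 = 159372$)
$\frac{1}{R} = \frac{1}{159372}$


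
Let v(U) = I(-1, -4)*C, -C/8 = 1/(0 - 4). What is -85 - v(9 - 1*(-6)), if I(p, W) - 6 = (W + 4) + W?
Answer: -89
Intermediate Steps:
I(p, W) = 10 + 2*W (I(p, W) = 6 + ((W + 4) + W) = 6 + ((4 + W) + W) = 6 + (4 + 2*W) = 10 + 2*W)
C = 2 (C = -8/(0 - 4) = -8/(-4) = -8*(-¼) = 2)
v(U) = 4 (v(U) = (10 + 2*(-4))*2 = (10 - 8)*2 = 2*2 = 4)
-85 - v(9 - 1*(-6)) = -85 - 1*4 = -85 - 4 = -89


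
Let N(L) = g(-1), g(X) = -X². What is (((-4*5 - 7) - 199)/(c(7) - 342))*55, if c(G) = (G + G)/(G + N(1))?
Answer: 37290/1019 ≈ 36.595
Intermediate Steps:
N(L) = -1 (N(L) = -1*(-1)² = -1*1 = -1)
c(G) = 2*G/(-1 + G) (c(G) = (G + G)/(G - 1) = (2*G)/(-1 + G) = 2*G/(-1 + G))
(((-4*5 - 7) - 199)/(c(7) - 342))*55 = (((-4*5 - 7) - 199)/(2*7/(-1 + 7) - 342))*55 = (((-20 - 7) - 199)/(2*7/6 - 342))*55 = ((-27 - 199)/(2*7*(⅙) - 342))*55 = -226/(7/3 - 342)*55 = -226/(-1019/3)*55 = -226*(-3/1019)*55 = (678/1019)*55 = 37290/1019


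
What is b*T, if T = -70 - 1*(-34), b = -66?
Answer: 2376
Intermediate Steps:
T = -36 (T = -70 + 34 = -36)
b*T = -66*(-36) = 2376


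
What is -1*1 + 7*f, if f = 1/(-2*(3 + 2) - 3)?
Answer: -20/13 ≈ -1.5385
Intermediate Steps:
f = -1/13 (f = 1/(-2*5 - 3) = 1/(-10 - 3) = 1/(-13) = -1/13 ≈ -0.076923)
-1*1 + 7*f = -1*1 + 7*(-1/13) = -1 - 7/13 = -20/13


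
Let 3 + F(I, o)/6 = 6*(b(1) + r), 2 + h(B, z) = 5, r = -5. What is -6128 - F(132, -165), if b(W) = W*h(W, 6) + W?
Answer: -6074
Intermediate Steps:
h(B, z) = 3 (h(B, z) = -2 + 5 = 3)
b(W) = 4*W (b(W) = W*3 + W = 3*W + W = 4*W)
F(I, o) = -54 (F(I, o) = -18 + 6*(6*(4*1 - 5)) = -18 + 6*(6*(4 - 5)) = -18 + 6*(6*(-1)) = -18 + 6*(-6) = -18 - 36 = -54)
-6128 - F(132, -165) = -6128 - 1*(-54) = -6128 + 54 = -6074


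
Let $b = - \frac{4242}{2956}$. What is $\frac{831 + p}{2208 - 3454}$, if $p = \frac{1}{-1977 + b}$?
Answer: $- \frac{347135437}{520494606} \approx -0.66693$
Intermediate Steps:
$b = - \frac{2121}{1478}$ ($b = \left(-4242\right) \frac{1}{2956} = - \frac{2121}{1478} \approx -1.435$)
$p = - \frac{1478}{2924127}$ ($p = \frac{1}{-1977 - \frac{2121}{1478}} = \frac{1}{- \frac{2924127}{1478}} = - \frac{1478}{2924127} \approx -0.00050545$)
$\frac{831 + p}{2208 - 3454} = \frac{831 - \frac{1478}{2924127}}{2208 - 3454} = \frac{2429948059}{2924127 \left(-1246\right)} = \frac{2429948059}{2924127} \left(- \frac{1}{1246}\right) = - \frac{347135437}{520494606}$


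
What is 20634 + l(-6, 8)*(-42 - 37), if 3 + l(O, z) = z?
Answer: 20239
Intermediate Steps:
l(O, z) = -3 + z
20634 + l(-6, 8)*(-42 - 37) = 20634 + (-3 + 8)*(-42 - 37) = 20634 + 5*(-79) = 20634 - 395 = 20239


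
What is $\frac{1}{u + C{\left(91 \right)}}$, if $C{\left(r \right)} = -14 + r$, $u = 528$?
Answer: $\frac{1}{605} \approx 0.0016529$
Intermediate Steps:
$\frac{1}{u + C{\left(91 \right)}} = \frac{1}{528 + \left(-14 + 91\right)} = \frac{1}{528 + 77} = \frac{1}{605}$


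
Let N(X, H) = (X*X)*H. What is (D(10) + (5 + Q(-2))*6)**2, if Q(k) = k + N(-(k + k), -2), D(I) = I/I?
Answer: 29929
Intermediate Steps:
N(X, H) = H*X**2 (N(X, H) = X**2*H = H*X**2)
D(I) = 1
Q(k) = k - 8*k**2 (Q(k) = k - 2*(k + k)**2 = k - 2*4*k**2 = k - 8*k**2)
(D(10) + (5 + Q(-2))*6)**2 = (1 + (5 - 2*(1 - 8*(-2)))*6)**2 = (1 + (5 - 2*(1 + 16))*6)**2 = (1 + (5 - 2*17)*6)**2 = (1 + (5 - 34)*6)**2 = (1 - 29*6)**2 = (1 - 174)**2 = (-173)**2 = 29929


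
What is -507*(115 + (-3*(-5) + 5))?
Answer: -68445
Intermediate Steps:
-507*(115 + (-3*(-5) + 5)) = -507*(115 + (15 + 5)) = -507*(115 + 20) = -507*135 = -68445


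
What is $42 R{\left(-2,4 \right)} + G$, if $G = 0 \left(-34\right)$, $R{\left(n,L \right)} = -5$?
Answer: $-210$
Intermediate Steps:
$G = 0$
$42 R{\left(-2,4 \right)} + G = 42 \left(-5\right) + 0 = -210 + 0 = -210$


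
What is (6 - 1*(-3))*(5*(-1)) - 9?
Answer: -54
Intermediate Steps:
(6 - 1*(-3))*(5*(-1)) - 9 = (6 + 3)*(-5) - 9 = 9*(-5) - 9 = -45 - 9 = -54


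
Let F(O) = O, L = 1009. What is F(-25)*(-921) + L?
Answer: 24034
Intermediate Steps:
F(-25)*(-921) + L = -25*(-921) + 1009 = 23025 + 1009 = 24034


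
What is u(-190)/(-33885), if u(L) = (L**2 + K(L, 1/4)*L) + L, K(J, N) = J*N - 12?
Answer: -9443/6777 ≈ -1.3934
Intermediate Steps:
K(J, N) = -12 + J*N
u(L) = L + L**2 + L*(-12 + L/4) (u(L) = (L**2 + (-12 + L/4)*L) + L = (L**2 + L*(-12 + L/4)) + L = L + L**2 + L*(-12 + L/4))
u(-190)/(-33885) = ((1/4)*(-190)*(-44 + 5*(-190)))/(-33885) = ((1/4)*(-190)*(-44 - 950))*(-1/33885) = ((1/4)*(-190)*(-994))*(-1/33885) = 47215*(-1/33885) = -9443/6777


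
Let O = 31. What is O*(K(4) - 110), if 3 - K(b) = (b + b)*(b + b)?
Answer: -5301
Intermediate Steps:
K(b) = 3 - 4*b² (K(b) = 3 - (b + b)*(b + b) = 3 - 2*b*2*b = 3 - 4*b²)
O*(K(4) - 110) = 31*((3 - 4*4²) - 110) = 31*((3 - 4*16) - 110) = 31*((3 - 64) - 110) = 31*(-61 - 110) = 31*(-171) = -5301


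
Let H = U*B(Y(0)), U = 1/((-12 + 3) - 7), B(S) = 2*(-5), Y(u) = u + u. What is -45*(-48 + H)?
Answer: 17055/8 ≈ 2131.9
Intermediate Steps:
Y(u) = 2*u
B(S) = -10
U = -1/16 (U = 1/(-9 - 7) = 1/(-16) = -1/16 ≈ -0.062500)
H = 5/8 (H = -1/16*(-10) = 5/8 ≈ 0.62500)
-45*(-48 + H) = -45*(-48 + 5/8) = -45*(-379/8) = 17055/8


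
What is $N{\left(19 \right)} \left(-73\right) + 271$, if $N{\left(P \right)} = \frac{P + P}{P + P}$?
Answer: $198$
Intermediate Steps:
$N{\left(P \right)} = 1$ ($N{\left(P \right)} = \frac{2 P}{2 P} = 2 P \frac{1}{2 P} = 1$)
$N{\left(19 \right)} \left(-73\right) + 271 = 1 \left(-73\right) + 271 = -73 + 271 = 198$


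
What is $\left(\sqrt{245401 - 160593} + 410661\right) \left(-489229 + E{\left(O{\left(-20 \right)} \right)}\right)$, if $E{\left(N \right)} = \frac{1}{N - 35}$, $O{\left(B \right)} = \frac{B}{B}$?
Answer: $- \frac{6830847603207}{34} - \frac{16633787 \sqrt{21202}}{17} \approx -2.0105 \cdot 10^{11}$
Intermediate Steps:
$O{\left(B \right)} = 1$
$E{\left(N \right)} = \frac{1}{-35 + N}$
$\left(\sqrt{245401 - 160593} + 410661\right) \left(-489229 + E{\left(O{\left(-20 \right)} \right)}\right) = \left(\sqrt{245401 - 160593} + 410661\right) \left(-489229 + \frac{1}{-35 + 1}\right) = \left(\sqrt{84808} + 410661\right) \left(-489229 + \frac{1}{-34}\right) = \left(2 \sqrt{21202} + 410661\right) \left(-489229 - \frac{1}{34}\right) = \left(410661 + 2 \sqrt{21202}\right) \left(- \frac{16633787}{34}\right) = - \frac{6830847603207}{34} - \frac{16633787 \sqrt{21202}}{17}$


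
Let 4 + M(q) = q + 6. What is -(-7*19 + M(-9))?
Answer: 140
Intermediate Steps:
M(q) = 2 + q (M(q) = -4 + (q + 6) = -4 + (6 + q) = 2 + q)
-(-7*19 + M(-9)) = -(-7*19 + (2 - 9)) = -(-133 - 7) = -1*(-140) = 140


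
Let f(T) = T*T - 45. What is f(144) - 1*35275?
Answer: -14584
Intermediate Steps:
f(T) = -45 + T² (f(T) = T² - 45 = -45 + T²)
f(144) - 1*35275 = (-45 + 144²) - 1*35275 = (-45 + 20736) - 35275 = 20691 - 35275 = -14584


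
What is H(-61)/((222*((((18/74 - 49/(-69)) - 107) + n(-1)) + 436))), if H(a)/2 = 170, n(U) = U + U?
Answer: 782/167453 ≈ 0.0046700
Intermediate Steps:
n(U) = 2*U
H(a) = 340 (H(a) = 2*170 = 340)
H(-61)/((222*((((18/74 - 49/(-69)) - 107) + n(-1)) + 436))) = 340/((222*((((18/74 - 49/(-69)) - 107) + 2*(-1)) + 436))) = 340/((222*((((18*(1/74) - 49*(-1/69)) - 107) - 2) + 436))) = 340/((222*((((9/37 + 49/69) - 107) - 2) + 436))) = 340/((222*(((2434/2553 - 107) - 2) + 436))) = 340/((222*((-270737/2553 - 2) + 436))) = 340/((222*(-275843/2553 + 436))) = 340/((222*(837265/2553))) = 340/(1674530/23) = 340*(23/1674530) = 782/167453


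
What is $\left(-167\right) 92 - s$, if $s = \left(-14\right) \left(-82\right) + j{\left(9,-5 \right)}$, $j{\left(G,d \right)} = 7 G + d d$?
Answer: $-16600$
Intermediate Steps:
$j{\left(G,d \right)} = d^{2} + 7 G$ ($j{\left(G,d \right)} = 7 G + d^{2} = d^{2} + 7 G$)
$s = 1236$ ($s = \left(-14\right) \left(-82\right) + \left(\left(-5\right)^{2} + 7 \cdot 9\right) = 1148 + \left(25 + 63\right) = 1148 + 88 = 1236$)
$\left(-167\right) 92 - s = \left(-167\right) 92 - 1236 = -15364 - 1236 = -16600$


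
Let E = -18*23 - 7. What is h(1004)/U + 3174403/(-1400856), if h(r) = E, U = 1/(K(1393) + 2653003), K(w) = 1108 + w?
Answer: -1566111040683907/1400856 ≈ -1.1180e+9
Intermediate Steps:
E = -421 (E = -414 - 7 = -421)
U = 1/2655504 (U = 1/((1108 + 1393) + 2653003) = 1/(2501 + 2653003) = 1/2655504 ≈ 3.7658e-7)
h(r) = -421
h(1004)/U + 3174403/(-1400856) = -421/1/2655504 + 3174403/(-1400856) = -421*2655504 + 3174403*(-1/1400856) = -1117967184 - 3174403/1400856 = -1566111040683907/1400856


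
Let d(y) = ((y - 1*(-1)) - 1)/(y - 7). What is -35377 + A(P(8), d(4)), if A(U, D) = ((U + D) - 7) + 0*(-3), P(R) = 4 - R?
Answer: -106168/3 ≈ -35389.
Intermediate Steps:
d(y) = y/(-7 + y) (d(y) = ((y + 1) - 1)/(-7 + y) = ((1 + y) - 1)/(-7 + y) = y/(-7 + y))
A(U, D) = -7 + D + U (A(U, D) = ((D + U) - 7) + 0 = (-7 + D + U) + 0 = -7 + D + U)
-35377 + A(P(8), d(4)) = -35377 + (-7 + 4/(-7 + 4) + (4 - 1*8)) = -35377 + (-7 + 4/(-3) + (4 - 8)) = -35377 + (-7 + 4*(-1/3) - 4) = -35377 + (-7 - 4/3 - 4) = -35377 - 37/3 = -106168/3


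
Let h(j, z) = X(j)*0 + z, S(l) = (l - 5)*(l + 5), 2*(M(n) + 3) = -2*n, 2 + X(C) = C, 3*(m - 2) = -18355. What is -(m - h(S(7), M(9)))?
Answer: 18313/3 ≈ 6104.3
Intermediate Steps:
m = -18349/3 (m = 2 + (⅓)*(-18355) = 2 - 18355/3 = -18349/3 ≈ -6116.3)
X(C) = -2 + C
M(n) = -3 - n (M(n) = -3 + (-2*n)/2 = -3 - n)
S(l) = (-5 + l)*(5 + l)
h(j, z) = z (h(j, z) = (-2 + j)*0 + z = 0 + z = z)
-(m - h(S(7), M(9))) = -(-18349/3 - (-3 - 1*9)) = -(-18349/3 - (-3 - 9)) = -(-18349/3 - 1*(-12)) = -(-18349/3 + 12) = -1*(-18313/3) = 18313/3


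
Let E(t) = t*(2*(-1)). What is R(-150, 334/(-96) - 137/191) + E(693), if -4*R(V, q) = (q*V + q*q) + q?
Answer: -520021050721/336208896 ≈ -1546.7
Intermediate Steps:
R(V, q) = -q/4 - q²/4 - V*q/4 (R(V, q) = -((q*V + q*q) + q)/4 = -((V*q + q²) + q)/4 = -((q² + V*q) + q)/4 = -(q + q² + V*q)/4 = -q/4 - q²/4 - V*q/4)
E(t) = -2*t (E(t) = t*(-2) = -2*t)
R(-150, 334/(-96) - 137/191) + E(693) = -(334/(-96) - 137/191)*(1 - 150 + (334/(-96) - 137/191))/4 - 2*693 = -(334*(-1/96) - 137*1/191)*(1 - 150 + (334*(-1/96) - 137*1/191))/4 - 1386 = -(-167/48 - 137/191)*(1 - 150 + (-167/48 - 137/191))/4 - 1386 = -¼*(-38473/9168)*(1 - 150 - 38473/9168) - 1386 = -¼*(-38473/9168)*(-1404505/9168) - 1386 = -54035520865/336208896 - 1386 = -520021050721/336208896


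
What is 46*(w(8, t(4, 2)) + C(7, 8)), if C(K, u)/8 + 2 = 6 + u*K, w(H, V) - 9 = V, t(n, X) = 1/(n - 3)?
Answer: 22540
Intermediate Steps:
t(n, X) = 1/(-3 + n)
w(H, V) = 9 + V
C(K, u) = 32 + 8*K*u (C(K, u) = -16 + 8*(6 + u*K) = -16 + 8*(6 + K*u) = -16 + (48 + 8*K*u) = 32 + 8*K*u)
46*(w(8, t(4, 2)) + C(7, 8)) = 46*((9 + 1/(-3 + 4)) + (32 + 8*7*8)) = 46*((9 + 1/1) + (32 + 448)) = 46*((9 + 1) + 480) = 46*(10 + 480) = 46*490 = 22540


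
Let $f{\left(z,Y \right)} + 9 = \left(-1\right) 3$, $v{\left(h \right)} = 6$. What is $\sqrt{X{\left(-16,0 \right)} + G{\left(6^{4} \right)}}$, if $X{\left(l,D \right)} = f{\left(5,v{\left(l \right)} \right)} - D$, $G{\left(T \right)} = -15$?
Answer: $3 i \sqrt{3} \approx 5.1962 i$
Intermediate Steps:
$f{\left(z,Y \right)} = -12$ ($f{\left(z,Y \right)} = -9 - 3 = -12$)
$X{\left(l,D \right)} = -12 - D$
$\sqrt{X{\left(-16,0 \right)} + G{\left(6^{4} \right)}} = \sqrt{\left(-12 - 0\right) - 15} = \sqrt{\left(-12 + 0\right) - 15} = \sqrt{-12 - 15} = \sqrt{-27} = 3 i \sqrt{3}$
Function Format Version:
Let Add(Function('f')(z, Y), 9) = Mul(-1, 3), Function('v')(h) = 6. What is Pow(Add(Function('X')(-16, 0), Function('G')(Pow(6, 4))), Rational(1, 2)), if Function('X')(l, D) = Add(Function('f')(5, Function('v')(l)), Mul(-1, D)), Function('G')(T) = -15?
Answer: Mul(3, I, Pow(3, Rational(1, 2))) ≈ Mul(5.1962, I)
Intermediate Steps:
Function('f')(z, Y) = -12 (Function('f')(z, Y) = Add(-9, Mul(-1, 3)) = Add(-9, -3) = -12)
Function('X')(l, D) = Add(-12, Mul(-1, D))
Pow(Add(Function('X')(-16, 0), Function('G')(Pow(6, 4))), Rational(1, 2)) = Pow(Add(Add(-12, Mul(-1, 0)), -15), Rational(1, 2)) = Pow(Add(Add(-12, 0), -15), Rational(1, 2)) = Pow(Add(-12, -15), Rational(1, 2)) = Pow(-27, Rational(1, 2)) = Mul(3, I, Pow(3, Rational(1, 2)))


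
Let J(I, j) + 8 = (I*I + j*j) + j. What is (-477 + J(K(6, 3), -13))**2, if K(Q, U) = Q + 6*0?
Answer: 85849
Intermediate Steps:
K(Q, U) = Q (K(Q, U) = Q + 0 = Q)
J(I, j) = -8 + j + I**2 + j**2 (J(I, j) = -8 + ((I*I + j*j) + j) = -8 + ((I**2 + j**2) + j) = -8 + (j + I**2 + j**2) = -8 + j + I**2 + j**2)
(-477 + J(K(6, 3), -13))**2 = (-477 + (-8 - 13 + 6**2 + (-13)**2))**2 = (-477 + (-8 - 13 + 36 + 169))**2 = (-477 + 184)**2 = (-293)**2 = 85849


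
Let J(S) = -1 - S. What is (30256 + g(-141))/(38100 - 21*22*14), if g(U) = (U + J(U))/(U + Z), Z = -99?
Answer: 7261441/7591680 ≈ 0.95650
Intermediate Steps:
g(U) = -1/(-99 + U) (g(U) = (U + (-1 - U))/(U - 99) = -1/(-99 + U))
(30256 + g(-141))/(38100 - 21*22*14) = (30256 - 1/(-99 - 141))/(38100 - 21*22*14) = (30256 - 1/(-240))/(38100 - 462*14) = (30256 - 1*(-1/240))/(38100 - 6468) = (30256 + 1/240)/31632 = (7261441/240)*(1/31632) = 7261441/7591680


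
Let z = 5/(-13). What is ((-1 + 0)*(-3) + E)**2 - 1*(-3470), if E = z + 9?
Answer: 609231/169 ≈ 3604.9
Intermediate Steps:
z = -5/13 (z = 5*(-1/13) = -5/13 ≈ -0.38462)
E = 112/13 (E = -5/13 + 9 = 112/13 ≈ 8.6154)
((-1 + 0)*(-3) + E)**2 - 1*(-3470) = ((-1 + 0)*(-3) + 112/13)**2 - 1*(-3470) = (-1*(-3) + 112/13)**2 + 3470 = (3 + 112/13)**2 + 3470 = (151/13)**2 + 3470 = 22801/169 + 3470 = 609231/169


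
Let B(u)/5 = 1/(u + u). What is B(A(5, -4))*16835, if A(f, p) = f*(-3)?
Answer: -16835/6 ≈ -2805.8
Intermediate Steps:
A(f, p) = -3*f
B(u) = 5/(2*u) (B(u) = 5/(u + u) = 5/((2*u)) = 5*(1/(2*u)) = 5/(2*u))
B(A(5, -4))*16835 = (5/(2*((-3*5))))*16835 = ((5/2)/(-15))*16835 = ((5/2)*(-1/15))*16835 = -1/6*16835 = -16835/6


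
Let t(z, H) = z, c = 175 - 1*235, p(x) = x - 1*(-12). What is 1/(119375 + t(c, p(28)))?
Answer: 1/119315 ≈ 8.3812e-6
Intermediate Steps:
p(x) = 12 + x (p(x) = x + 12 = 12 + x)
c = -60 (c = 175 - 235 = -60)
1/(119375 + t(c, p(28))) = 1/(119375 - 60) = 1/119315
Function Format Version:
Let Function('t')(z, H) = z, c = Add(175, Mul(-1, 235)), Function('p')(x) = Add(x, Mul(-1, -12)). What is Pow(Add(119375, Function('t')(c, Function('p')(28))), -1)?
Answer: Rational(1, 119315) ≈ 8.3812e-6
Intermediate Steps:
Function('p')(x) = Add(12, x) (Function('p')(x) = Add(x, 12) = Add(12, x))
c = -60 (c = Add(175, -235) = -60)
Pow(Add(119375, Function('t')(c, Function('p')(28))), -1) = Pow(Add(119375, -60), -1) = Pow(119315, -1) = Rational(1, 119315)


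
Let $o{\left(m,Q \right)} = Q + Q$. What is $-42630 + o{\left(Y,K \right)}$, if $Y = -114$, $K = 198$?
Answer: $-42234$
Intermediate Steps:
$o{\left(m,Q \right)} = 2 Q$
$-42630 + o{\left(Y,K \right)} = -42630 + 2 \cdot 198 = -42630 + 396 = -42234$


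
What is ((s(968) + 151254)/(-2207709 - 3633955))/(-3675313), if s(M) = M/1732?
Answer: 8186653/1162060699560032 ≈ 7.0449e-9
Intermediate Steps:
s(M) = M/1732 (s(M) = M*(1/1732) = M/1732)
((s(968) + 151254)/(-2207709 - 3633955))/(-3675313) = (((1/1732)*968 + 151254)/(-2207709 - 3633955))/(-3675313) = ((242/433 + 151254)/(-5841664))*(-1/3675313) = ((65493224/433)*(-1/5841664))*(-1/3675313) = -8186653/316180064*(-1/3675313) = 8186653/1162060699560032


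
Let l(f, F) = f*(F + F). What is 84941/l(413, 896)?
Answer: 84941/740096 ≈ 0.11477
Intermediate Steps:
l(f, F) = 2*F*f (l(f, F) = f*(2*F) = 2*F*f)
84941/l(413, 896) = 84941/((2*896*413)) = 84941/740096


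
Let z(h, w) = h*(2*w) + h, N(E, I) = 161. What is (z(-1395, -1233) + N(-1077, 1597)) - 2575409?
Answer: 863427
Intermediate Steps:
z(h, w) = h + 2*h*w (z(h, w) = 2*h*w + h = h + 2*h*w)
(z(-1395, -1233) + N(-1077, 1597)) - 2575409 = (-1395*(1 + 2*(-1233)) + 161) - 2575409 = (-1395*(1 - 2466) + 161) - 2575409 = (-1395*(-2465) + 161) - 2575409 = (3438675 + 161) - 2575409 = 3438836 - 2575409 = 863427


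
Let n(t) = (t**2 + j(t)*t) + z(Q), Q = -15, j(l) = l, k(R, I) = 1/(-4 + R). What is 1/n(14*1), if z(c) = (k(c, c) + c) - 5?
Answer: 19/7067 ≈ 0.0026886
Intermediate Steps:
z(c) = -5 + c + 1/(-4 + c) (z(c) = (1/(-4 + c) + c) - 5 = (c + 1/(-4 + c)) - 5 = -5 + c + 1/(-4 + c))
n(t) = -381/19 + 2*t**2 (n(t) = (t**2 + t*t) + (1 + (-5 - 15)*(-4 - 15))/(-4 - 15) = (t**2 + t**2) + (1 - 20*(-19))/(-19) = 2*t**2 - (1 + 380)/19 = 2*t**2 - 1/19*381 = 2*t**2 - 381/19 = -381/19 + 2*t**2)
1/n(14*1) = 1/(-381/19 + 2*(14*1)**2) = 1/(-381/19 + 2*14**2) = 1/(-381/19 + 2*196) = 1/(-381/19 + 392) = 1/(7067/19) = 19/7067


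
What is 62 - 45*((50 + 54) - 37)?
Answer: -2953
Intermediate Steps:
62 - 45*((50 + 54) - 37) = 62 - 45*(104 - 37) = 62 - 45*67 = 62 - 3015 = -2953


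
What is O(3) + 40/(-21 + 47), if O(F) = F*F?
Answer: 137/13 ≈ 10.538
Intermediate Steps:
O(F) = F**2
O(3) + 40/(-21 + 47) = 3**2 + 40/(-21 + 47) = 9 + 40/26 = 9 + 40*(1/26) = 9 + 20/13 = 137/13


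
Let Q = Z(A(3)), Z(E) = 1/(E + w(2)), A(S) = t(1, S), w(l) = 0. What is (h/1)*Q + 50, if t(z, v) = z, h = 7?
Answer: 57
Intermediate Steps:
A(S) = 1
Z(E) = 1/E (Z(E) = 1/(E + 0) = 1/E)
Q = 1 (Q = 1/1 = 1)
(h/1)*Q + 50 = (7/1)*1 + 50 = (7*1)*1 + 50 = 7*1 + 50 = 7 + 50 = 57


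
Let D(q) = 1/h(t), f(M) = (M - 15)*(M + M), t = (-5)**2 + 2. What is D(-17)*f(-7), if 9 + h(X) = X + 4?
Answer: 14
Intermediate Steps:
t = 27 (t = 25 + 2 = 27)
h(X) = -5 + X (h(X) = -9 + (X + 4) = -9 + (4 + X) = -5 + X)
f(M) = 2*M*(-15 + M) (f(M) = (-15 + M)*(2*M) = 2*M*(-15 + M))
D(q) = 1/22 (D(q) = 1/(-5 + 27) = 1/22)
D(-17)*f(-7) = (2*(-7)*(-15 - 7))/22 = (2*(-7)*(-22))/22 = (1/22)*308 = 14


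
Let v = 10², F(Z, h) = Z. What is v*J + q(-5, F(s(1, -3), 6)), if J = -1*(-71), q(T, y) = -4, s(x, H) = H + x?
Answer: 7096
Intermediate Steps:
v = 100
J = 71
v*J + q(-5, F(s(1, -3), 6)) = 100*71 - 4 = 7100 - 4 = 7096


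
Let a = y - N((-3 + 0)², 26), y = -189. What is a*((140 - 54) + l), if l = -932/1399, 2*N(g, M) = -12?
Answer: -21846906/1399 ≈ -15616.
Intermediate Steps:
N(g, M) = -6 (N(g, M) = (½)*(-12) = -6)
a = -183 (a = -189 - 1*(-6) = -189 + 6 = -183)
l = -932/1399 (l = -932*1/1399 = -932/1399 ≈ -0.66619)
a*((140 - 54) + l) = -183*((140 - 54) - 932/1399) = -183*(86 - 932/1399) = -183*119382/1399 = -21846906/1399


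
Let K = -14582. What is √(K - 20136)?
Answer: I*√34718 ≈ 186.33*I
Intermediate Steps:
√(K - 20136) = √(-14582 - 20136) = √(-34718) = I*√34718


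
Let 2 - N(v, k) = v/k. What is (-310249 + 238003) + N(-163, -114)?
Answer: -8235979/114 ≈ -72245.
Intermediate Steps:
N(v, k) = 2 - v/k
(-310249 + 238003) + N(-163, -114) = (-310249 + 238003) + (2 - 1*(-163)/(-114)) = -72246 + (2 - 1*(-163)*(-1/114)) = -72246 + (2 - 163/114) = -72246 + 65/114 = -8235979/114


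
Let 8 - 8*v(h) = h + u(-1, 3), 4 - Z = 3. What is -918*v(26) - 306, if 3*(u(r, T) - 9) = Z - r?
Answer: 11475/4 ≈ 2868.8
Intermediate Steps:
Z = 1 (Z = 4 - 1*3 = 4 - 3 = 1)
u(r, T) = 28/3 - r/3 (u(r, T) = 9 + (1 - r)/3 = 9 + (1/3 - r/3) = 28/3 - r/3)
v(h) = -5/24 - h/8 (v(h) = 1 - (h + (28/3 - 1/3*(-1)))/8 = 1 - (h + (28/3 + 1/3))/8 = 1 - (h + 29/3)/8 = 1 - (29/3 + h)/8 = 1 + (-29/24 - h/8) = -5/24 - h/8)
-918*v(26) - 306 = -918*(-5/24 - 1/8*26) - 306 = -918*(-5/24 - 13/4) - 306 = -918*(-83/24) - 306 = 12699/4 - 306 = 11475/4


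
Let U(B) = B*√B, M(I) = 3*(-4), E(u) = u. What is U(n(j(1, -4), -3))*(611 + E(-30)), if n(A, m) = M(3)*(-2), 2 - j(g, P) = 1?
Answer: 27888*√6 ≈ 68311.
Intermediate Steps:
j(g, P) = 1 (j(g, P) = 2 - 1*1 = 2 - 1 = 1)
M(I) = -12
n(A, m) = 24 (n(A, m) = -12*(-2) = 24)
U(B) = B^(3/2)
U(n(j(1, -4), -3))*(611 + E(-30)) = 24^(3/2)*(611 - 30) = (48*√6)*581 = 27888*√6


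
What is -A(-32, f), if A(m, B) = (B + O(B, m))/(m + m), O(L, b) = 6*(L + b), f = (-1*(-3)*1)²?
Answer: -129/64 ≈ -2.0156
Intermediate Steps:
f = 9 (f = (3*1)² = 3² = 9)
O(L, b) = 6*L + 6*b
A(m, B) = (6*m + 7*B)/(2*m) (A(m, B) = (B + (6*B + 6*m))/(m + m) = (6*m + 7*B)/((2*m)) = (6*m + 7*B)*(1/(2*m)) = (6*m + 7*B)/(2*m))
-A(-32, f) = -(3 + (7/2)*9/(-32)) = -(3 + (7/2)*9*(-1/32)) = -(3 - 63/64) = -1*129/64 = -129/64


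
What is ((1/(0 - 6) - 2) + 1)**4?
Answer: 2401/1296 ≈ 1.8526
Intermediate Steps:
((1/(0 - 6) - 2) + 1)**4 = ((1/(-6) - 2) + 1)**4 = ((-1/6 - 2) + 1)**4 = (-13/6 + 1)**4 = (-7/6)**4 = 2401/1296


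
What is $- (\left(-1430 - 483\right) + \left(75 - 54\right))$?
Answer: $1892$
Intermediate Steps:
$- (\left(-1430 - 483\right) + \left(75 - 54\right)) = - (-1913 + 21) = \left(-1\right) \left(-1892\right) = 1892$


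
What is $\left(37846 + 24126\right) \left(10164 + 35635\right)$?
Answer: $2838255628$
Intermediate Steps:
$\left(37846 + 24126\right) \left(10164 + 35635\right) = 61972 \cdot 45799 = 2838255628$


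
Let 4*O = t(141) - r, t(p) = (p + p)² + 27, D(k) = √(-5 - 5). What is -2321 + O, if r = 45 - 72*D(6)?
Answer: 35111/2 + 18*I*√10 ≈ 17556.0 + 56.921*I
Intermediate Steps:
D(k) = I*√10 (D(k) = √(-10) = I*√10)
t(p) = 27 + 4*p² (t(p) = (2*p)² + 27 = 4*p² + 27 = 27 + 4*p²)
r = 45 - 72*I*√10 ≈ 45.0 - 227.68*I
O = 39753/2 + 18*I*√10 (O = ((27 + 4*141²) - (45 - 72*I*√10))/4 = ((27 + 4*19881) + (-45 + 72*I*√10))/4 = ((27 + 79524) + (-45 + 72*I*√10))/4 = (79551 + (-45 + 72*I*√10))/4 = (79506 + 72*I*√10)/4 = 39753/2 + 18*I*√10 ≈ 19877.0 + 56.921*I)
-2321 + O = -2321 + (39753/2 + 18*I*√10) = 35111/2 + 18*I*√10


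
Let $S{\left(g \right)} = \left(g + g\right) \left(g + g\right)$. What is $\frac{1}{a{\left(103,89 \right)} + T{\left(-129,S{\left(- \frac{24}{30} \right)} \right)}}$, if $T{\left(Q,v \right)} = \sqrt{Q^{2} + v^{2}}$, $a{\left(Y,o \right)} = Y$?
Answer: $- \frac{64375}{3774096} + \frac{25 \sqrt{10404721}}{3774096} \approx 0.0043099$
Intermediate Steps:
$S{\left(g \right)} = 4 g^{2}$ ($S{\left(g \right)} = 2 g 2 g = 4 g^{2}$)
$\frac{1}{a{\left(103,89 \right)} + T{\left(-129,S{\left(- \frac{24}{30} \right)} \right)}} = \frac{1}{103 + \sqrt{\left(-129\right)^{2} + \left(4 \left(- \frac{24}{30}\right)^{2}\right)^{2}}} = \frac{1}{103 + \sqrt{16641 + \left(4 \left(\left(-24\right) \frac{1}{30}\right)^{2}\right)^{2}}} = \frac{1}{103 + \sqrt{16641 + \left(4 \left(- \frac{4}{5}\right)^{2}\right)^{2}}} = \frac{1}{103 + \sqrt{16641 + \left(4 \cdot \frac{16}{25}\right)^{2}}} = \frac{1}{103 + \sqrt{16641 + \left(\frac{64}{25}\right)^{2}}} = \frac{1}{103 + \sqrt{16641 + \frac{4096}{625}}} = \frac{1}{103 + \sqrt{\frac{10404721}{625}}} = \frac{1}{103 + \frac{\sqrt{10404721}}{25}}$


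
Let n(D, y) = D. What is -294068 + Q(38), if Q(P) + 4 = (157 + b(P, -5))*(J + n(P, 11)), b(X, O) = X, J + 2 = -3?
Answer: -287637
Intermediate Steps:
J = -5 (J = -2 - 3 = -5)
Q(P) = -4 + (-5 + P)*(157 + P) (Q(P) = -4 + (157 + P)*(-5 + P) = -4 + (-5 + P)*(157 + P))
-294068 + Q(38) = -294068 + (-789 + 38**2 + 152*38) = -294068 + (-789 + 1444 + 5776) = -294068 + 6431 = -287637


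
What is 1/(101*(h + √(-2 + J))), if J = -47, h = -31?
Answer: -31/102010 - 7*I/102010 ≈ -0.00030389 - 6.8621e-5*I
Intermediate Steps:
1/(101*(h + √(-2 + J))) = 1/(101*(-31 + √(-2 - 47))) = 1/(101*(-31 + √(-49))) = 1/(101*(-31 + 7*I)) = 1/(-3131 + 707*I) = (-3131 - 707*I)/10303010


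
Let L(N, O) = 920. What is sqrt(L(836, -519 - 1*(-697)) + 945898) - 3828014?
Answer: -3828014 + 3*sqrt(105202) ≈ -3.8270e+6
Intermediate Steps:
sqrt(L(836, -519 - 1*(-697)) + 945898) - 3828014 = sqrt(920 + 945898) - 3828014 = sqrt(946818) - 3828014 = 3*sqrt(105202) - 3828014 = -3828014 + 3*sqrt(105202)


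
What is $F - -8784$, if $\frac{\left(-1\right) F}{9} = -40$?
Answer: $9144$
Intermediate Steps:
$F = 360$ ($F = \left(-9\right) \left(-40\right) = 360$)
$F - -8784 = 360 - -8784 = 360 + 8784 = 9144$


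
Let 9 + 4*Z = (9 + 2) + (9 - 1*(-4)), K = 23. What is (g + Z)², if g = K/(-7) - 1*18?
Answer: 241081/784 ≈ 307.50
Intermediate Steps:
Z = 15/4 (Z = -9/4 + ((9 + 2) + (9 - 1*(-4)))/4 = -9/4 + (11 + (9 + 4))/4 = -9/4 + (11 + 13)/4 = -9/4 + (¼)*24 = -9/4 + 6 = 15/4 ≈ 3.7500)
g = -149/7 (g = 23/(-7) - 1*18 = 23*(-⅐) - 18 = -23/7 - 18 = -149/7 ≈ -21.286)
(g + Z)² = (-149/7 + 15/4)² = (-491/28)² = 241081/784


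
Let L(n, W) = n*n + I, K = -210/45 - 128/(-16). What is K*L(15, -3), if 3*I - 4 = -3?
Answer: 6760/9 ≈ 751.11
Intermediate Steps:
I = 1/3 (I = 4/3 + (1/3)*(-3) = 4/3 - 1 = 1/3 ≈ 0.33333)
K = 10/3 (K = -210*1/45 - 128*(-1/16) = -14/3 + 8 = 10/3 ≈ 3.3333)
L(n, W) = 1/3 + n**2 (L(n, W) = n*n + 1/3 = n**2 + 1/3 = 1/3 + n**2)
K*L(15, -3) = 10*(1/3 + 15**2)/3 = 10*(1/3 + 225)/3 = (10/3)*(676/3) = 6760/9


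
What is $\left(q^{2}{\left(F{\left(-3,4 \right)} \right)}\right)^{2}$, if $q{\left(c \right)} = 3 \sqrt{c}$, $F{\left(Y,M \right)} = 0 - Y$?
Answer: $729$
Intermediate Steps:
$F{\left(Y,M \right)} = - Y$
$\left(q^{2}{\left(F{\left(-3,4 \right)} \right)}\right)^{2} = \left(\left(3 \sqrt{\left(-1\right) \left(-3\right)}\right)^{2}\right)^{2} = \left(\left(3 \sqrt{3}\right)^{2}\right)^{2} = 27^{2} = 729$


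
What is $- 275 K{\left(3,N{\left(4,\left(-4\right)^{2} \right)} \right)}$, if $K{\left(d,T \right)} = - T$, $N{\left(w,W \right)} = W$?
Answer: $4400$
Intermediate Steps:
$- 275 K{\left(3,N{\left(4,\left(-4\right)^{2} \right)} \right)} = - 275 \left(- \left(-4\right)^{2}\right) = - 275 \left(\left(-1\right) 16\right) = - 275 \left(-16\right) = \left(-1\right) \left(-4400\right) = 4400$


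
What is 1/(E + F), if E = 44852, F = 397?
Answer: 1/45249 ≈ 2.2100e-5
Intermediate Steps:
1/(E + F) = 1/(44852 + 397) = 1/45249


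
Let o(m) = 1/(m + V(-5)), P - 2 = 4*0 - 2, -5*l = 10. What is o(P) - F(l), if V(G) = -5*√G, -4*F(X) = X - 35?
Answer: -37/4 + I*√5/25 ≈ -9.25 + 0.089443*I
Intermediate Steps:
l = -2 (l = -⅕*10 = -2)
F(X) = 35/4 - X/4 (F(X) = -(X - 35)/4 = -(-35 + X)/4 = 35/4 - X/4)
P = 0 (P = 2 + (4*0 - 2) = 2 + (0 - 2) = 2 - 2 = 0)
o(m) = 1/(m - 5*I*√5)
o(P) - F(l) = 1/(0 - 5*I*√5) - (35/4 - ¼*(-2)) = 1/(-5*I*√5) - (35/4 + ½) = I*√5/25 - 1*37/4 = I*√5/25 - 37/4 = -37/4 + I*√5/25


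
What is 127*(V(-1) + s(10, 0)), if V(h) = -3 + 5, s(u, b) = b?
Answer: 254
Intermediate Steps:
V(h) = 2
127*(V(-1) + s(10, 0)) = 127*(2 + 0) = 127*2 = 254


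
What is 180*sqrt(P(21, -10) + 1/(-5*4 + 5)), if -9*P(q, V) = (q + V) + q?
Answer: 12*I*sqrt(815) ≈ 342.58*I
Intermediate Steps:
P(q, V) = -2*q/9 - V/9 (P(q, V) = -((q + V) + q)/9 = -((V + q) + q)/9 = -(V + 2*q)/9 = -2*q/9 - V/9)
180*sqrt(P(21, -10) + 1/(-5*4 + 5)) = 180*sqrt((-2/9*21 - 1/9*(-10)) + 1/(-5*4 + 5)) = 180*sqrt((-14/3 + 10/9) + 1/(-20 + 5)) = 180*sqrt(-32/9 + 1/(-15)) = 180*sqrt(-32/9 - 1/15) = 180*sqrt(-163/45) = 180*(I*sqrt(815)/15) = 12*I*sqrt(815)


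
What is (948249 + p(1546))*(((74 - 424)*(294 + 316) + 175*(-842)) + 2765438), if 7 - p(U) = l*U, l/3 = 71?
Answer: 1488338979304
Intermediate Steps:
l = 213 (l = 3*71 = 213)
p(U) = 7 - 213*U
(948249 + p(1546))*(((74 - 424)*(294 + 316) + 175*(-842)) + 2765438) = (948249 + (7 - 213*1546))*(((74 - 424)*(294 + 316) + 175*(-842)) + 2765438) = (948249 + (7 - 329298))*((-350*610 - 147350) + 2765438) = (948249 - 329291)*((-213500 - 147350) + 2765438) = 618958*(-360850 + 2765438) = 618958*2404588 = 1488338979304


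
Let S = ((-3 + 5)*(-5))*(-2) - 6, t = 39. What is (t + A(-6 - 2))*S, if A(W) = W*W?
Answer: 1442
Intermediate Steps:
A(W) = W²
S = 14 (S = (2*(-5))*(-2) - 6 = -10*(-2) - 6 = 20 - 6 = 14)
(t + A(-6 - 2))*S = (39 + (-6 - 2)²)*14 = (39 + (-8)²)*14 = (39 + 64)*14 = 103*14 = 1442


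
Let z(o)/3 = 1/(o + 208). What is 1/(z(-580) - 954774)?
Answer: -124/118391977 ≈ -1.0474e-6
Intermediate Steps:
z(o) = 3/(208 + o) (z(o) = 3/(o + 208) = 3/(208 + o))
1/(z(-580) - 954774) = 1/(3/(208 - 580) - 954774) = 1/(3/(-372) - 954774) = 1/(3*(-1/372) - 954774) = 1/(-1/124 - 954774) = 1/(-118391977/124) = -124/118391977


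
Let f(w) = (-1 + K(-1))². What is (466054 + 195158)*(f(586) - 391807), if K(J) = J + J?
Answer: -259061539176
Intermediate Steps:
K(J) = 2*J
f(w) = 9 (f(w) = (-1 + 2*(-1))² = (-1 - 2)² = (-3)² = 9)
(466054 + 195158)*(f(586) - 391807) = (466054 + 195158)*(9 - 391807) = 661212*(-391798) = -259061539176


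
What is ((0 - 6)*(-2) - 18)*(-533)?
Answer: 3198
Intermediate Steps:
((0 - 6)*(-2) - 18)*(-533) = (-6*(-2) - 18)*(-533) = (12 - 18)*(-533) = -6*(-533) = 3198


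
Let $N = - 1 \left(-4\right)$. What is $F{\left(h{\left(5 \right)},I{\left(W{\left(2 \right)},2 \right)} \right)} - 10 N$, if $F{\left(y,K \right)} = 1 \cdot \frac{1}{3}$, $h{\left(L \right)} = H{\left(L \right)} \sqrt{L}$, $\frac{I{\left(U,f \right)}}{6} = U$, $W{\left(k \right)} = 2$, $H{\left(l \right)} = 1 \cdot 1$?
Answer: $- \frac{119}{3} \approx -39.667$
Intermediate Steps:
$H{\left(l \right)} = 1$
$I{\left(U,f \right)} = 6 U$
$h{\left(L \right)} = \sqrt{L}$ ($h{\left(L \right)} = 1 \sqrt{L} = \sqrt{L}$)
$N = 4$ ($N = \left(-1\right) \left(-4\right) = 4$)
$F{\left(y,K \right)} = \frac{1}{3}$ ($F{\left(y,K \right)} = 1 \cdot \frac{1}{3} = \frac{1}{3}$)
$F{\left(h{\left(5 \right)},I{\left(W{\left(2 \right)},2 \right)} \right)} - 10 N = \frac{1}{3} - 40 = - \frac{119}{3}$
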